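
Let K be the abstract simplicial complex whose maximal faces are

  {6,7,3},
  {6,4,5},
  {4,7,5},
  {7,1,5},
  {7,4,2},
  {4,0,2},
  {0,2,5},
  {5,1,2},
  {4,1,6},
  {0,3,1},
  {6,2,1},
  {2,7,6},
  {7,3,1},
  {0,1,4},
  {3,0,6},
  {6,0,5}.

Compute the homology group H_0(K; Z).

Fix the vertex order 0 < 1 < 2 < 3 < 4 < 5 < 6 < 7 and write every simplex with vertices in increasing order. Then dim K = 2 and the simplices of K are:

  0-simplices (8): [0], [1], [2], [3], [4], [5], [6], [7]
  1-simplices (24): (24 of them)
  2-simplices (16): [0,1,3], [0,1,4], [0,2,4], [0,2,5], [0,3,6], [0,5,6], [1,2,5], [1,2,6], [1,3,7], [1,4,6], [1,5,7], [2,4,7], [2,6,7], [3,6,7], [4,5,6], [4,5,7]

so the chain groups are C_0 ≅ Z^8, C_1 ≅ Z^24, C_2 ≅ Z^16.

Boundary ∂_1: C_1 → C_0 sends each edge [p,q] (with p < q) to q − p. For instance
  ∂[1,6] = [6] − [1].
The resulting 8×24 matrix has rank 7, and its Smith normal form has invariant factors (1,1,1,1,1,1,1).

The boundary map ∂_2: C_2 → C_1 sends each 2-simplex [p,q,r] to [q,r] − [p,r] + [p,q]. For instance
  ∂[1,3,7] = [3,7] − [1,7] + [1,3],
  ∂[1,2,6] = [2,6] − [1,6] + [1,2].
This gives a 24×16 integer matrix of rank 15; reducing to Smith normal form yields diagonal entries (1,1,1,1,1,1,1,1,1,1,1,1,1,1,1).

From H_k ≅ ker(∂_k) / im(∂_{k+1}) we obtain:

  H_0: rank C_0 − rank ∂_1 = 8 − 7 = 1, and the invariant factors of ∂_1 are all 1, so H_0 ≅ Z.

H_0 ≅ Z.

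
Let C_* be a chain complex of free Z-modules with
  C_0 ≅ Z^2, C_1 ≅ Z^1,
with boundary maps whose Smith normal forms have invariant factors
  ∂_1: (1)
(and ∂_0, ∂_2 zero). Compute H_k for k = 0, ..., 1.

H_0: b_0 = 2 − 0 − 1 = 1; torsion from ∂_1 factors > 1: none. So H_0 = Z.
H_1: b_1 = 1 − 1 − 0 = 0; torsion from ∂_2 factors > 1: none. So H_1 = 0.

H_0 = Z,  H_1 = 0.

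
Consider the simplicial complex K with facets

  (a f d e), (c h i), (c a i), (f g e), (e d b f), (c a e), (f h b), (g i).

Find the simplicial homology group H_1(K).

H_1 ≅ Z^2.

Take the total order a < b < c < d < e < f < g < h < i on the vertex set. Then K (dimension 3) consists of the simplices:

  0-simplices (9): a, b, c, d, e, f, g, h, i
  1-simplices (20): ac, ad, ae, af, ai, bd, be, bf, bh, ce, ch, ci, de, df, ef, eg, fg, fh, gi, hi
  2-simplices (12): ace, aci, ade, adf, aef, bde, bdf, bef, bfh, chi, def, efg
  3-simplices (2): adef, bdef

giving chain groups C_0 ≅ Z^9, C_1 ≅ Z^20, C_2 ≅ Z^12, C_3 ≅ Z^2.

The boundary map ∂_1: C_1 → C_0 maps an edge to its endpoints' difference, ∂[p,q] = q − p. For instance
  ∂ae = e − a.
The resulting 9×20 matrix has rank 8, and its Smith normal form has invariant factors (1,1,1,1,1,1,1,1).

Boundary ∂_2: C_2 → C_1 maps a triangle to the signed sum of its edges. For instance
  ∂ade = de − ae + ad,
  ∂adf = df − af + ad.
As a 20×12 matrix over Z this has rank 10, with invariant factors (1,1,1,1,1,1,1,1,1,1).

The boundary map ∂_3: C_3 → C_2 sends each 3-simplex σ to the alternating sum Σ_i (−1)^i (σ with its i-th vertex removed). For instance
  ∂bdef = def − bef + bdf − bde,
  ∂adef = def − aef + adf − ade.
The resulting 12×2 matrix has rank 2, and its Smith normal form has invariant factors (1,1).

Computing H_k = (kernel of ∂_k) / (image of ∂_{k+1}):

  H_1: rank ker ∂_1 − rank ∂_2 = (20 − 8) − 10 = 2, and the invariant factors of ∂_2 are all 1, so H_1 = Z^2.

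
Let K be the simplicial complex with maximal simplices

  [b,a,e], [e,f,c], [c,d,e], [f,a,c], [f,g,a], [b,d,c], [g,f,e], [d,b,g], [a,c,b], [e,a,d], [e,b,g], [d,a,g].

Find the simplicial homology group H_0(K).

H_0 ≅ Z.

We work with the vertex ordering a < b < c < d < e < f < g. The simplices of K, each written with vertices in increasing order, are:

  0-simplices (7): a, b, c, d, e, f, g
  1-simplices (18): ab, ac, ad, ae, af, ag, bc, bd, be, bg, cd, ce, cf, de, dg, ef, eg, fg
  2-simplices (12): abc, abe, acf, ade, adg, afg, bcd, bdg, beg, cde, cef, efg

so the chain groups are C_0 ≅ Z^7, C_1 ≅ Z^18, C_2 ≅ Z^12.

∂_1: C_1 → C_0 is given by ∂[p,q] = [q] − [p]. For instance
  ∂eg = g − e.
The resulting 7×18 matrix has rank 6, and its Smith normal form has invariant factors (1,1,1,1,1,1).

The boundary map ∂_2: C_2 → C_1 sends each 2-simplex [p,q,r] to [q,r] − [p,r] + [p,q]. For instance
  ∂cef = ef − cf + ce,
  ∂afg = fg − ag + af.
As a 18×12 matrix over Z this has rank 12, with invariant factors (1,1,1,1,1,1,1,1,1,1,1,2).

Computing H_k = (kernel of ∂_k) / (image of ∂_{k+1}):

  H_0: rank C_0 − rank ∂_1 = 7 − 6 = 1, and the invariant factors of ∂_1 are all 1, so H_0 ≅ Z.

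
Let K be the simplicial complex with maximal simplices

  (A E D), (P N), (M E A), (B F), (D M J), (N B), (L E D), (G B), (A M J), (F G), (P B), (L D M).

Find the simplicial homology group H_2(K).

H_2 = 0.

Take the total order A < B < D < E < F < G < J < L < M < N < P on the vertex set. Then K (dimension 2) consists of the simplices:

  0-simplices (11): A, B, D, E, F, G, J, L, M, N, P
  1-simplices (18): AD, AE, AJ, AM, BF, BG, BN, BP, DE, DJ, DL, DM, EL, EM, FG, JM, LM, NP
  2-simplices (6): ADE, AEM, AJM, DEL, DJM, DLM

giving chain groups C_0 ≅ Z^11, C_1 ≅ Z^18, C_2 ≅ Z^6.

The boundary map ∂_1: C_1 → C_0 is given by ∂[p,q] = [q] − [p].
This gives a 11×18 integer matrix of rank 9; reducing to Smith normal form yields diagonal entries (1,1,1,1,1,1,1,1,1).

Boundary ∂_2: C_2 → C_1 maps a triangle to the signed sum of its edges. For instance
  ∂ADE = DE − AE + AD,
  ∂DJM = JM − DM + DJ.
The 18×6 boundary matrix has rank 6 and Smith normal form diag(1,1,1,1,1,1).

Computing H_k = (kernel of ∂_k) / (image of ∂_{k+1}):

  H_2: rank ker ∂_2 − rank ∂_3 = (6 − 6) − 0 = 0, and there is no ∂_3, so H_2 ≅ 0.

(K is a triangulation of the disjoint union of a wedge of 2 circles and the cylinder S^1 x I.)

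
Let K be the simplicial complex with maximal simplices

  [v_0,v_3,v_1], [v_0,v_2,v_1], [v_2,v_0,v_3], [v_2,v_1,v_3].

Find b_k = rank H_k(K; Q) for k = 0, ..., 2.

We work with the vertex ordering v_0 < v_1 < v_2 < v_3. The simplices of K, each written with vertices in increasing order, are:

  0-simplices (4): [v_0], [v_1], [v_2], [v_3]
  1-simplices (6): [v_0,v_1], [v_0,v_2], [v_0,v_3], [v_1,v_2], [v_1,v_3], [v_2,v_3]
  2-simplices (4): [v_0,v_1,v_2], [v_0,v_1,v_3], [v_0,v_2,v_3], [v_1,v_2,v_3]

giving chain groups C_0 ≅ Z^4, C_1 ≅ Z^6, C_2 ≅ Z^4.

The boundary map ∂_1: C_1 → C_0 is given by ∂[p,q] = [q] − [p]. For instance
  ∂[v_2,v_3] = [v_3] − [v_2].
As a 4×6 matrix over Z this has rank 3, with invariant factors (1,1,1).

Boundary ∂_2: C_2 → C_1 maps a triangle to the signed sum of its edges. For instance
  ∂[v_0,v_2,v_3] = [v_2,v_3] − [v_0,v_3] + [v_0,v_2],
  ∂[v_0,v_1,v_2] = [v_1,v_2] − [v_0,v_2] + [v_0,v_1].
The 6×4 boundary matrix has rank 3 and Smith normal form diag(1,1,1).

From H_k ≅ ker(∂_k) / im(∂_{k+1}) we obtain:

  H_0: rank C_0 − rank ∂_1 = 4 − 3 = 1, and the invariant factors of ∂_1 are all 1, so H_0 = Z.
  H_1: rank ker ∂_1 − rank ∂_2 = (6 − 3) − 3 = 0, and the invariant factors of ∂_2 are all 1, so H_1 = 0.
  H_2: rank ker ∂_2 − rank ∂_3 = (4 − 3) − 0 = 1, and there is no ∂_3, so H_2 = Z.

(K is a triangulation of the 2-sphere S^2.)

Hence the Betti numbers are b_0 = 1, b_1 = 0, b_2 = 1.

b_0 = 1, b_1 = 0, b_2 = 1.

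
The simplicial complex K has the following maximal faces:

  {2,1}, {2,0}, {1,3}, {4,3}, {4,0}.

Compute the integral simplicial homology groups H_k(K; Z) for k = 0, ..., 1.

H_0 ≅ Z,  H_1 ≅ Z.

Take the total order 0 < 1 < 2 < 3 < 4 on the vertex set. Then K (dimension 1) consists of the simplices:

  0-simplices (5): [0], [1], [2], [3], [4]
  1-simplices (5): [0,2], [0,4], [1,2], [1,3], [3,4]

so the chain groups are C_0 ≅ Z^5, C_1 ≅ Z^5.

Boundary ∂_1: C_1 → C_0 sends each edge [p,q] (with p < q) to q − p. For instance
  ∂[0,4] = [4] − [0].
As a 5×5 matrix over Z this has rank 4, with invariant factors (1,1,1,1).

From H_k ≅ ker(∂_k) / im(∂_{k+1}) we obtain:

  H_0: rank C_0 − rank ∂_1 = 5 − 4 = 1, and the invariant factors of ∂_1 are all 1, so H_0 ≅ Z.
  H_1: rank ker ∂_1 − rank ∂_2 = (5 − 4) − 0 = 1, and there is no ∂_2, so H_1 ≅ Z.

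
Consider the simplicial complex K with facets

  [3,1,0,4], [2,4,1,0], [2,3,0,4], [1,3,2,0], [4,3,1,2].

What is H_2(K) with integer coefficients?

H_2 ≅ 0.

Order the vertices as 0 < 1 < 2 < 3 < 4. Listing each simplex with vertices in this order, K has dimension 3 with simplices:

  0-simplices (5): [0], [1], [2], [3], [4]
  1-simplices (10): [0,1], [0,2], [0,3], [0,4], [1,2], [1,3], [1,4], [2,3], [2,4], [3,4]
  2-simplices (10): [0,1,2], [0,1,3], [0,1,4], [0,2,3], [0,2,4], [0,3,4], [1,2,3], [1,2,4], [1,3,4], [2,3,4]
  3-simplices (5): [0,1,2,3], [0,1,2,4], [0,1,3,4], [0,2,3,4], [1,2,3,4]

Hence C_0 ≅ Z^5, C_1 ≅ Z^10, C_2 ≅ Z^10, C_3 ≅ Z^5.

∂_1: C_1 → C_0 is given by ∂[p,q] = [q] − [p]. For instance
  ∂[2,4] = [4] − [2].
The 5×10 boundary matrix has rank 4 and Smith normal form diag(1,1,1,1).

∂_2: C_2 → C_1 maps a triangle to the signed sum of its edges. For instance
  ∂[0,1,2] = [1,2] − [0,2] + [0,1],
  ∂[1,3,4] = [3,4] − [1,4] + [1,3].
The 10×10 boundary matrix has rank 6 and Smith normal form diag(1,1,1,1,1,1).

Boundary ∂_3: C_3 → C_2 sends each 3-simplex σ to the alternating sum Σ_i (−1)^i (σ with its i-th vertex removed). For instance
  ∂[0,1,3,4] = [1,3,4] − [0,3,4] + [0,1,4] − [0,1,3],
  ∂[0,1,2,3] = [1,2,3] − [0,2,3] + [0,1,3] − [0,1,2].
The resulting 10×5 matrix has rank 4, and its Smith normal form has invariant factors (1,1,1,1).

Now H_k = ker ∂_k / im ∂_{k+1}, so:

  H_2: rank ker ∂_2 − rank ∂_3 = (10 − 6) − 4 = 0, and the invariant factors of ∂_3 are all 1, so H_2 = 0.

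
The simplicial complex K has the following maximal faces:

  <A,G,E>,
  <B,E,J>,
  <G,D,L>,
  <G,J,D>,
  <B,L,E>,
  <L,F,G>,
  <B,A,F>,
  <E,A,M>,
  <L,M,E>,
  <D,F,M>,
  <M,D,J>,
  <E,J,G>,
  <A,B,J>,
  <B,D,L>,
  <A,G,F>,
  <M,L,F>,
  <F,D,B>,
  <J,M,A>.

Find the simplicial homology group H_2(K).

H_2 = 0.

K has 9 vertices, 27 edges, 18 triangles.
rank ∂_2 = 18, rank ∂_3 = 0 ⇒ b_2 = 18 − 18 − 0 = 0. So H_2 ≅ 0.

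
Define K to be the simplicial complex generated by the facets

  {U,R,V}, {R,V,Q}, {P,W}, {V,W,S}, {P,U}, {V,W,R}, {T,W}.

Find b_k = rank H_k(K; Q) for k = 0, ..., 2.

We work with the vertex ordering P < Q < R < S < T < U < V < W. The simplices of K, each written with vertices in increasing order, are:

  0-simplices (8): P, Q, R, S, T, U, V, W
  1-simplices (12): PU, PW, QR, QV, RU, RV, RW, SV, SW, TW, UV, VW
  2-simplices (4): QRV, RUV, RVW, SVW

Hence C_0 ≅ Z^8, C_1 ≅ Z^12, C_2 ≅ Z^4.

Boundary ∂_1: C_1 → C_0 maps an edge to its endpoints' difference, ∂[p,q] = q − p.
The resulting 8×12 matrix has rank 7, and its Smith normal form has invariant factors (1,1,1,1,1,1,1).

∂_2: C_2 → C_1 sends each 2-simplex [p,q,r] to [q,r] − [p,r] + [p,q]. For instance
  ∂QRV = RV − QV + QR,
  ∂RVW = VW − RW + RV.
The 12×4 boundary matrix has rank 4 and Smith normal form diag(1,1,1,1).

Now H_k = ker ∂_k / im ∂_{k+1}, so:

  H_0: rank C_0 − rank ∂_1 = 8 − 7 = 1, and the invariant factors of ∂_1 are all 1, so H_0 ≅ Z.
  H_1: rank ker ∂_1 − rank ∂_2 = (12 − 7) − 4 = 1, and the invariant factors of ∂_2 are all 1, so H_1 ≅ Z.
  H_2: rank ker ∂_2 − rank ∂_3 = (4 − 4) − 0 = 0, and there is no ∂_3, so H_2 ≅ 0.

Hence the Betti numbers are b_0 = 1, b_1 = 1, b_2 = 0.

b_0 = 1, b_1 = 1, b_2 = 0.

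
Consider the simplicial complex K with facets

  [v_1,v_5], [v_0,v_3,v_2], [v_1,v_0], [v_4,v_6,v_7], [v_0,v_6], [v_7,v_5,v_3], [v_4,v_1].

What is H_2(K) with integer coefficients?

Fix the vertex order v_0 < v_1 < v_2 < v_3 < v_4 < v_5 < v_6 < v_7 and write every simplex with vertices in increasing order. Then dim K = 2 and the simplices of K are:

  0-simplices (8): [v_0], [v_1], [v_2], [v_3], [v_4], [v_5], [v_6], [v_7]
  1-simplices (13): [v_0,v_1], [v_0,v_2], [v_0,v_3], [v_0,v_6], [v_1,v_4], [v_1,v_5], [v_2,v_3], [v_3,v_5], [v_3,v_7], [v_4,v_6], [v_4,v_7], [v_5,v_7], [v_6,v_7]
  2-simplices (3): [v_0,v_2,v_3], [v_3,v_5,v_7], [v_4,v_6,v_7]

giving chain groups C_0 ≅ Z^8, C_1 ≅ Z^13, C_2 ≅ Z^3.

∂_1: C_1 → C_0 is given by ∂[p,q] = [q] − [p]. For instance
  ∂[v_3,v_5] = [v_5] − [v_3].
The 8×13 boundary matrix has rank 7 and Smith normal form diag(1,1,1,1,1,1,1).

∂_2: C_2 → C_1 acts by ∂[p,q,r] = [q,r] − [p,r] + [p,q]. For instance
  ∂[v_3,v_5,v_7] = [v_5,v_7] − [v_3,v_7] + [v_3,v_5],
  ∂[v_0,v_2,v_3] = [v_2,v_3] − [v_0,v_3] + [v_0,v_2].
As a 13×3 matrix over Z this has rank 3, with invariant factors (1,1,1).

Computing H_k = (kernel of ∂_k) / (image of ∂_{k+1}):

  H_2: rank ker ∂_2 − rank ∂_3 = (3 − 3) − 0 = 0, and there is no ∂_3, so H_2 ≅ 0.

H_2 = 0.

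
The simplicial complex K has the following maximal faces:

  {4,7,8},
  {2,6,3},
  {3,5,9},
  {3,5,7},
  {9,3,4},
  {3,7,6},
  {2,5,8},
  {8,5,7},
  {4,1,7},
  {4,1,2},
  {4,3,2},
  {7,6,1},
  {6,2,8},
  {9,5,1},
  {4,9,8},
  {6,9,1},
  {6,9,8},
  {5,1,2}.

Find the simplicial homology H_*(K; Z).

Take the total order 1 < 2 < 3 < 4 < 5 < 6 < 7 < 8 < 9 on the vertex set. Then K (dimension 2) consists of the simplices:

  0-simplices (9): [1], [2], [3], [4], [5], [6], [7], [8], [9]
  1-simplices (27): (27 of them)
  2-simplices (18): [1,2,4], [1,2,5], [1,4,7], [1,5,9], [1,6,7], [1,6,9], [2,3,4], [2,3,6], [2,5,8], [2,6,8], [3,4,9], [3,5,7], [3,5,9], [3,6,7], [4,7,8], [4,8,9], [5,7,8], [6,8,9]

giving chain groups C_0 ≅ Z^9, C_1 ≅ Z^27, C_2 ≅ Z^18.

The boundary map ∂_1: C_1 → C_0 maps an edge to its endpoints' difference, ∂[p,q] = q − p. For instance
  ∂[5,9] = [9] − [5].
The resulting 9×27 matrix has rank 8, and its Smith normal form has invariant factors (1,1,1,1,1,1,1,1).

The boundary map ∂_2: C_2 → C_1 sends each 2-simplex [p,q,r] to [q,r] − [p,r] + [p,q]. For instance
  ∂[4,8,9] = [8,9] − [4,9] + [4,8],
  ∂[1,2,4] = [2,4] − [1,4] + [1,2].
This gives a 27×18 integer matrix of rank 17; reducing to Smith normal form yields diagonal entries (1,1,1,1,1,1,1,1,1,1,1,1,1,1,1,1,1).

Now H_k = ker ∂_k / im ∂_{k+1}, so:

  H_0: rank C_0 − rank ∂_1 = 9 − 8 = 1, and the invariant factors of ∂_1 are all 1, so H_0 ≅ Z.
  H_1: rank ker ∂_1 − rank ∂_2 = (27 − 8) − 17 = 2, and the invariant factors of ∂_2 are all 1, so H_1 ≅ Z^2.
  H_2: rank ker ∂_2 − rank ∂_3 = (18 − 17) − 0 = 1, and there is no ∂_3, so H_2 ≅ Z.

H_0 = Z,  H_1 = Z^2,  H_2 = Z.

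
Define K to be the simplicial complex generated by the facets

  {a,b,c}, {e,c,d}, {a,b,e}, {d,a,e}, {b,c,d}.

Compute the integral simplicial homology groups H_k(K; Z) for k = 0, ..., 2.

Order the vertices as a < b < c < d < e. Listing each simplex with vertices in this order, K has dimension 2 with simplices:

  0-simplices (5): a, b, c, d, e
  1-simplices (10): ab, ac, ad, ae, bc, bd, be, cd, ce, de
  2-simplices (5): abc, abe, ade, bcd, cde

giving chain groups C_0 ≅ Z^5, C_1 ≅ Z^10, C_2 ≅ Z^5.

Boundary ∂_1: C_1 → C_0 maps an edge to its endpoints' difference, ∂[p,q] = q − p. For instance
  ∂be = e − b.
The resulting 5×10 matrix has rank 4, and its Smith normal form has invariant factors (1,1,1,1).

∂_2: C_2 → C_1 sends each 2-simplex [p,q,r] to [q,r] − [p,r] + [p,q]. For instance
  ∂abe = be − ae + ab,
  ∂abc = bc − ac + ab.
The 10×5 boundary matrix has rank 5 and Smith normal form diag(1,1,1,1,1).

Now H_k = ker ∂_k / im ∂_{k+1}, so:

  H_0: rank C_0 − rank ∂_1 = 5 − 4 = 1, and the invariant factors of ∂_1 are all 1, so H_0 = Z.
  H_1: rank ker ∂_1 − rank ∂_2 = (10 − 4) − 5 = 1, and the invariant factors of ∂_2 are all 1, so H_1 = Z.
  H_2: rank ker ∂_2 − rank ∂_3 = (5 − 5) − 0 = 0, and there is no ∂_3, so H_2 = 0.

H_0 = Z,  H_1 = Z,  H_2 = 0.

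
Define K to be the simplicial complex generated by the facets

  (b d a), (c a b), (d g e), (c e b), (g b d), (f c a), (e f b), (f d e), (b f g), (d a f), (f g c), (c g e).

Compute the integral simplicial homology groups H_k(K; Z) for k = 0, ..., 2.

Fix the vertex order a < b < c < d < e < f < g and write every simplex with vertices in increasing order. Then dim K = 2 and the simplices of K are:

  0-simplices (7): a, b, c, d, e, f, g
  1-simplices (18): ab, ac, ad, af, bc, bd, be, bf, bg, ce, cf, cg, de, df, dg, ef, eg, fg
  2-simplices (12): abc, abd, acf, adf, bce, bdg, bef, bfg, ceg, cfg, def, deg

Hence C_0 ≅ Z^7, C_1 ≅ Z^18, C_2 ≅ Z^12.

Boundary ∂_1: C_1 → C_0 maps an edge to its endpoints' difference, ∂[p,q] = q − p. For instance
  ∂af = f − a.
The resulting 7×18 matrix has rank 6, and its Smith normal form has invariant factors (1,1,1,1,1,1).

The boundary map ∂_2: C_2 → C_1 maps a triangle to the signed sum of its edges. For instance
  ∂ceg = eg − cg + ce,
  ∂cfg = fg − cg + cf.
The 18×12 boundary matrix has rank 12 and Smith normal form diag(1,1,1,1,1,1,1,1,1,1,1,2).

Now H_k = ker ∂_k / im ∂_{k+1}, so:

  H_0: rank C_0 − rank ∂_1 = 7 − 6 = 1, and the invariant factors of ∂_1 are all 1, so H_0 ≅ Z.
  H_1: rank ker ∂_1 − rank ∂_2 = (18 − 6) − 12 = 0, and ∂_2 has invariant factor 2 > 1, so H_1 ≅ Z/2.
  H_2: rank ker ∂_2 − rank ∂_3 = (12 − 12) − 0 = 0, and there is no ∂_3, so H_2 ≅ 0.

H_0 = Z,  H_1 = Z/2,  H_2 = 0.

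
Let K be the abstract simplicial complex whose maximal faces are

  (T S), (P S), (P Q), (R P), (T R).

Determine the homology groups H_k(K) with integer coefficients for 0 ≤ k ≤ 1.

Take the total order P < Q < R < S < T on the vertex set. Then K (dimension 1) consists of the simplices:

  0-simplices (5): P, Q, R, S, T
  1-simplices (5): PQ, PR, PS, RT, ST

giving chain groups C_0 ≅ Z^5, C_1 ≅ Z^5.

Boundary ∂_1: C_1 → C_0 sends each edge [p,q] (with p < q) to q − p.
The 5×5 boundary matrix has rank 4 and Smith normal form diag(1,1,1,1).

Computing H_k = (kernel of ∂_k) / (image of ∂_{k+1}):

  H_0: rank C_0 − rank ∂_1 = 5 − 4 = 1, and the invariant factors of ∂_1 are all 1, so H_0 ≅ Z.
  H_1: rank ker ∂_1 − rank ∂_2 = (5 − 4) − 0 = 1, and there is no ∂_2, so H_1 ≅ Z.

H_0 = Z,  H_1 = Z.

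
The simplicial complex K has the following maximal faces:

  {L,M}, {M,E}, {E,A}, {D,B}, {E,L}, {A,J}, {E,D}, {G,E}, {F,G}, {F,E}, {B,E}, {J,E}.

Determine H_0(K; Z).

Fix the vertex order A < B < D < E < F < G < J < L < M and write every simplex with vertices in increasing order. Then dim K = 1 and the simplices of K are:

  0-simplices (9): A, B, D, E, F, G, J, L, M
  1-simplices (12): AE, AJ, BD, BE, DE, EF, EG, EJ, EL, EM, FG, LM

so the chain groups are C_0 ≅ Z^9, C_1 ≅ Z^12.

Boundary ∂_1: C_1 → C_0 sends each edge [p,q] (with p < q) to q − p. For instance
  ∂EM = M − E.
The resulting 9×12 matrix has rank 8, and its Smith normal form has invariant factors (1,1,1,1,1,1,1,1).

From H_k ≅ ker(∂_k) / im(∂_{k+1}) we obtain:

  H_0: rank C_0 − rank ∂_1 = 9 − 8 = 1, and the invariant factors of ∂_1 are all 1, so H_0 ≅ Z.

H_0 = Z.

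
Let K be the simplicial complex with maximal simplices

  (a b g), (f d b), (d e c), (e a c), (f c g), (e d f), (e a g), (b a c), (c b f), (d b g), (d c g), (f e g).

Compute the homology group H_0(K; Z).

H_0 = Z.

Order the vertices as a < b < c < d < e < f < g. Listing each simplex with vertices in this order, K has dimension 2 with simplices:

  0-simplices (7): a, b, c, d, e, f, g
  1-simplices (18): ab, ac, ae, ag, bc, bd, bf, bg, cd, ce, cf, cg, de, df, dg, ef, eg, fg
  2-simplices (12): abc, abg, ace, aeg, bcf, bdf, bdg, cde, cdg, cfg, def, efg

Hence C_0 ≅ Z^7, C_1 ≅ Z^18, C_2 ≅ Z^12.

Boundary ∂_1: C_1 → C_0 is given by ∂[p,q] = [q] − [p].
As a 7×18 matrix over Z this has rank 6, with invariant factors (1,1,1,1,1,1).

The boundary map ∂_2: C_2 → C_1 maps a triangle to the signed sum of its edges. For instance
  ∂ace = ce − ae + ac,
  ∂abc = bc − ac + ab.
As a 18×12 matrix over Z this has rank 12, with invariant factors (1,1,1,1,1,1,1,1,1,1,1,2).

Computing H_k = (kernel of ∂_k) / (image of ∂_{k+1}):

  H_0: rank C_0 − rank ∂_1 = 7 − 6 = 1, and the invariant factors of ∂_1 are all 1, so H_0 ≅ Z.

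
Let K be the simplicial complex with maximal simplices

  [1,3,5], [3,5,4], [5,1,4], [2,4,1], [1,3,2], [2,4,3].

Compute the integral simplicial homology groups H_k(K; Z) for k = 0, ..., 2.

We work with the vertex ordering 1 < 2 < 3 < 4 < 5. The simplices of K, each written with vertices in increasing order, are:

  0-simplices (5): [1], [2], [3], [4], [5]
  1-simplices (9): [1,2], [1,3], [1,4], [1,5], [2,3], [2,4], [3,4], [3,5], [4,5]
  2-simplices (6): [1,2,3], [1,2,4], [1,3,5], [1,4,5], [2,3,4], [3,4,5]

giving chain groups C_0 ≅ Z^5, C_1 ≅ Z^9, C_2 ≅ Z^6.

∂_1: C_1 → C_0 is given by ∂[p,q] = [q] − [p]. For instance
  ∂[1,5] = [5] − [1].
The 5×9 boundary matrix has rank 4 and Smith normal form diag(1,1,1,1).

The boundary map ∂_2: C_2 → C_1 sends each 2-simplex [p,q,r] to [q,r] − [p,r] + [p,q]. For instance
  ∂[1,2,3] = [2,3] − [1,3] + [1,2],
  ∂[3,4,5] = [4,5] − [3,5] + [3,4].
The resulting 9×6 matrix has rank 5, and its Smith normal form has invariant factors (1,1,1,1,1).

From H_k ≅ ker(∂_k) / im(∂_{k+1}) we obtain:

  H_0: rank C_0 − rank ∂_1 = 5 − 4 = 1, and the invariant factors of ∂_1 are all 1, so H_0 = Z.
  H_1: rank ker ∂_1 − rank ∂_2 = (9 − 4) − 5 = 0, and the invariant factors of ∂_2 are all 1, so H_1 = 0.
  H_2: rank ker ∂_2 − rank ∂_3 = (6 − 5) − 0 = 1, and there is no ∂_3, so H_2 = Z.

(K is a triangulation of the 2-sphere S^2.)

H_0 = Z,  H_1 = 0,  H_2 = Z.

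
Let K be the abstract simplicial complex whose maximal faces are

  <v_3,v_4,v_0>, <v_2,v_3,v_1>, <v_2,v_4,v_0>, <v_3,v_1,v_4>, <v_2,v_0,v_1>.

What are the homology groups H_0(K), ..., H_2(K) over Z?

Order the vertices as v_0 < v_1 < v_2 < v_3 < v_4. Listing each simplex with vertices in this order, K has dimension 2 with simplices:

  0-simplices (5): [v_0], [v_1], [v_2], [v_3], [v_4]
  1-simplices (10): [v_0,v_1], [v_0,v_2], [v_0,v_3], [v_0,v_4], [v_1,v_2], [v_1,v_3], [v_1,v_4], [v_2,v_3], [v_2,v_4], [v_3,v_4]
  2-simplices (5): [v_0,v_1,v_2], [v_0,v_2,v_4], [v_0,v_3,v_4], [v_1,v_2,v_3], [v_1,v_3,v_4]

Hence C_0 ≅ Z^5, C_1 ≅ Z^10, C_2 ≅ Z^5.

Boundary ∂_1: C_1 → C_0 maps an edge to its endpoints' difference, ∂[p,q] = q − p. For instance
  ∂[v_0,v_4] = [v_4] − [v_0].
The 5×10 boundary matrix has rank 4 and Smith normal form diag(1,1,1,1).

The boundary map ∂_2: C_2 → C_1 sends each 2-simplex [p,q,r] to [q,r] − [p,r] + [p,q]. For instance
  ∂[v_0,v_2,v_4] = [v_2,v_4] − [v_0,v_4] + [v_0,v_2],
  ∂[v_1,v_2,v_3] = [v_2,v_3] − [v_1,v_3] + [v_1,v_2].
As a 10×5 matrix over Z this has rank 5, with invariant factors (1,1,1,1,1).

Reading off H_k = ker ∂_k / im ∂_{k+1}:

  H_0: rank C_0 − rank ∂_1 = 5 − 4 = 1, and the invariant factors of ∂_1 are all 1, so H_0 ≅ Z.
  H_1: rank ker ∂_1 − rank ∂_2 = (10 − 4) − 5 = 1, and the invariant factors of ∂_2 are all 1, so H_1 ≅ Z.
  H_2: rank ker ∂_2 − rank ∂_3 = (5 − 5) − 0 = 0, and there is no ∂_3, so H_2 ≅ 0.

As a check, the Euler characteristic is 5 − 10 + 5 = 0, which agrees with 1 − 1 + 0 = 0.

H_0 ≅ Z,  H_1 ≅ Z,  H_2 = 0.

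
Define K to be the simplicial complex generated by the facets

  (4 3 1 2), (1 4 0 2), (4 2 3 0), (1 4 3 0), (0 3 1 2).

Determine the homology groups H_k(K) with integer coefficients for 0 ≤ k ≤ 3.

H_0 = Z,  H_1 = 0,  H_2 = 0,  H_3 = Z.

Take the total order 0 < 1 < 2 < 3 < 4 on the vertex set. Then K (dimension 3) consists of the simplices:

  0-simplices (5): [0], [1], [2], [3], [4]
  1-simplices (10): [0,1], [0,2], [0,3], [0,4], [1,2], [1,3], [1,4], [2,3], [2,4], [3,4]
  2-simplices (10): [0,1,2], [0,1,3], [0,1,4], [0,2,3], [0,2,4], [0,3,4], [1,2,3], [1,2,4], [1,3,4], [2,3,4]
  3-simplices (5): [0,1,2,3], [0,1,2,4], [0,1,3,4], [0,2,3,4], [1,2,3,4]

Hence C_0 ≅ Z^5, C_1 ≅ Z^10, C_2 ≅ Z^10, C_3 ≅ Z^5.

∂_1: C_1 → C_0 is given by ∂[p,q] = [q] − [p].
This gives a 5×10 integer matrix of rank 4; reducing to Smith normal form yields diagonal entries (1,1,1,1).

∂_2: C_2 → C_1 acts by ∂[p,q,r] = [q,r] − [p,r] + [p,q]. For instance
  ∂[0,2,3] = [2,3] − [0,3] + [0,2],
  ∂[0,1,4] = [1,4] − [0,4] + [0,1].
The 10×10 boundary matrix has rank 6 and Smith normal form diag(1,1,1,1,1,1).

∂_3: C_3 → C_2 sends each 3-simplex σ to the alternating sum Σ_i (−1)^i (σ with its i-th vertex removed). For instance
  ∂[0,1,2,4] = [1,2,4] − [0,2,4] + [0,1,4] − [0,1,2],
  ∂[0,1,2,3] = [1,2,3] − [0,2,3] + [0,1,3] − [0,1,2].
The 10×5 boundary matrix has rank 4 and Smith normal form diag(1,1,1,1).

From H_k ≅ ker(∂_k) / im(∂_{k+1}) we obtain:

  H_0: rank C_0 − rank ∂_1 = 5 − 4 = 1, and the invariant factors of ∂_1 are all 1, so H_0 ≅ Z.
  H_1: rank ker ∂_1 − rank ∂_2 = (10 − 4) − 6 = 0, and the invariant factors of ∂_2 are all 1, so H_1 ≅ 0.
  H_2: rank ker ∂_2 − rank ∂_3 = (10 − 6) − 4 = 0, and the invariant factors of ∂_3 are all 1, so H_2 ≅ 0.
  H_3: rank ker ∂_3 − rank ∂_4 = (5 − 4) − 0 = 1, and there is no ∂_4, so H_3 ≅ Z.

As a check, the Euler characteristic is 5 − 10 + 10 − 5 = 0, which agrees with 1 − 0 + 0 − 1 = 0.
(K is a triangulation of the 3-sphere S^3.)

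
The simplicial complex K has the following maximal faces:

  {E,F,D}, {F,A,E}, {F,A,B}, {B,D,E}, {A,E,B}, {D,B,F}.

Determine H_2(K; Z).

H_2 ≅ Z.

K has 5 vertices, 9 edges, 6 triangles.
rank ∂_2 = 5, rank ∂_3 = 0 ⇒ b_2 = 6 − 5 − 0 = 1. So H_2 ≅ Z.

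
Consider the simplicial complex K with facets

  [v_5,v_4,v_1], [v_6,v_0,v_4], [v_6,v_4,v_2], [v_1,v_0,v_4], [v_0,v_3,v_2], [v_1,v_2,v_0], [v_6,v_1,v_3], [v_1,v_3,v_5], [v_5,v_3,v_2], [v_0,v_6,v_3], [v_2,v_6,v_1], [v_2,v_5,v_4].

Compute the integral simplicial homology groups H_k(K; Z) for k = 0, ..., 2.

H_0 = Z,  H_1 = Z/2Z,  H_2 = 0.

Fix the vertex order v_0 < v_1 < v_2 < v_3 < v_4 < v_5 < v_6 and write every simplex with vertices in increasing order. Then dim K = 2 and the simplices of K are:

  0-simplices (7): [v_0], [v_1], [v_2], [v_3], [v_4], [v_5], [v_6]
  1-simplices (18): (18 of them)
  2-simplices (12): (12 of them)

so the chain groups are C_0 ≅ Z^7, C_1 ≅ Z^18, C_2 ≅ Z^12.

∂_1: C_1 → C_0 maps an edge to its endpoints' difference, ∂[p,q] = q − p. For instance
  ∂[v_1,v_2] = [v_2] − [v_1].
This gives a 7×18 integer matrix of rank 6; reducing to Smith normal form yields diagonal entries (1,1,1,1,1,1).

Boundary ∂_2: C_2 → C_1 acts by ∂[p,q,r] = [q,r] − [p,r] + [p,q]. For instance
  ∂[v_0,v_1,v_2] = [v_1,v_2] − [v_0,v_2] + [v_0,v_1],
  ∂[v_2,v_4,v_5] = [v_4,v_5] − [v_2,v_5] + [v_2,v_4].
As a 18×12 matrix over Z this has rank 12, with invariant factors (1,1,1,1,1,1,1,1,1,1,1,2).

From H_k ≅ ker(∂_k) / im(∂_{k+1}) we obtain:

  H_0: rank C_0 − rank ∂_1 = 7 − 6 = 1, and the invariant factors of ∂_1 are all 1, so H_0 ≅ Z.
  H_1: rank ker ∂_1 − rank ∂_2 = (18 − 6) − 12 = 0, and ∂_2 has invariant factor 2 > 1, so H_1 ≅ Z/2Z.
  H_2: rank ker ∂_2 − rank ∂_3 = (12 − 12) − 0 = 0, and there is no ∂_3, so H_2 ≅ 0.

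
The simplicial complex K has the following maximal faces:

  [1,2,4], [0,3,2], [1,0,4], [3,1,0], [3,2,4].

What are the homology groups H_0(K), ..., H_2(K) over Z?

Order the vertices as 0 < 1 < 2 < 3 < 4. Listing each simplex with vertices in this order, K has dimension 2 with simplices:

  0-simplices (5): [0], [1], [2], [3], [4]
  1-simplices (10): [0,1], [0,2], [0,3], [0,4], [1,2], [1,3], [1,4], [2,3], [2,4], [3,4]
  2-simplices (5): [0,1,3], [0,1,4], [0,2,3], [1,2,4], [2,3,4]

Hence C_0 ≅ Z^5, C_1 ≅ Z^10, C_2 ≅ Z^5.

Boundary ∂_1: C_1 → C_0 maps an edge to its endpoints' difference, ∂[p,q] = q − p.
As a 5×10 matrix over Z this has rank 4, with invariant factors (1,1,1,1).

∂_2: C_2 → C_1 maps a triangle to the signed sum of its edges. For instance
  ∂[0,2,3] = [2,3] − [0,3] + [0,2],
  ∂[0,1,3] = [1,3] − [0,3] + [0,1].
This gives a 10×5 integer matrix of rank 5; reducing to Smith normal form yields diagonal entries (1,1,1,1,1).

From H_k ≅ ker(∂_k) / im(∂_{k+1}) we obtain:

  H_0: rank C_0 − rank ∂_1 = 5 − 4 = 1, and the invariant factors of ∂_1 are all 1, so H_0 ≅ Z.
  H_1: rank ker ∂_1 − rank ∂_2 = (10 − 4) − 5 = 1, and the invariant factors of ∂_2 are all 1, so H_1 ≅ Z.
  H_2: rank ker ∂_2 − rank ∂_3 = (5 − 5) − 0 = 0, and there is no ∂_3, so H_2 ≅ 0.

As a check, the Euler characteristic is 5 − 10 + 5 = 0, which agrees with 1 − 1 + 0 = 0.
(K is a triangulation of the Möbius band.)

H_0 = Z,  H_1 = Z,  H_2 = 0.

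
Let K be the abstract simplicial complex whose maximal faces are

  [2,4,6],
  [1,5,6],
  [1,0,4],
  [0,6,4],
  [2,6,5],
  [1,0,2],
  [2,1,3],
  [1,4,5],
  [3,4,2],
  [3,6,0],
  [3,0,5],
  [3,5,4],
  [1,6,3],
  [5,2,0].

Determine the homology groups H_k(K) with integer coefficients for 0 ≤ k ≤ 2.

Fix the vertex order 0 < 1 < 2 < 3 < 4 < 5 < 6 and write every simplex with vertices in increasing order. Then dim K = 2 and the simplices of K are:

  0-simplices (7): [0], [1], [2], [3], [4], [5], [6]
  1-simplices (21): [0,1], [0,2], [0,3], [0,4], [0,5], [0,6], [1,2], [1,3], [1,4], [1,5], [1,6], [2,3], [2,4], [2,5], [2,6], [3,4], [3,5], [3,6], [4,5], [4,6], [5,6]
  2-simplices (14): [0,1,2], [0,1,4], [0,2,5], [0,3,5], [0,3,6], [0,4,6], [1,2,3], [1,3,6], [1,4,5], [1,5,6], [2,3,4], [2,4,6], [2,5,6], [3,4,5]

Hence C_0 ≅ Z^7, C_1 ≅ Z^21, C_2 ≅ Z^14.

∂_1: C_1 → C_0 is given by ∂[p,q] = [q] − [p]. For instance
  ∂[3,4] = [4] − [3].
The 7×21 boundary matrix has rank 6 and Smith normal form diag(1,1,1,1,1,1).

Boundary ∂_2: C_2 → C_1 acts by ∂[p,q,r] = [q,r] − [p,r] + [p,q]. For instance
  ∂[1,5,6] = [5,6] − [1,6] + [1,5],
  ∂[2,4,6] = [4,6] − [2,6] + [2,4].
The resulting 21×14 matrix has rank 13, and its Smith normal form has invariant factors (1,1,1,1,1,1,1,1,1,1,1,1,1).

From H_k ≅ ker(∂_k) / im(∂_{k+1}) we obtain:

  H_0: rank C_0 − rank ∂_1 = 7 − 6 = 1, and the invariant factors of ∂_1 are all 1, so H_0 = Z.
  H_1: rank ker ∂_1 − rank ∂_2 = (21 − 6) − 13 = 2, and the invariant factors of ∂_2 are all 1, so H_1 = Z^2.
  H_2: rank ker ∂_2 − rank ∂_3 = (14 − 13) − 0 = 1, and there is no ∂_3, so H_2 = Z.

(K is a triangulation of the torus T^2.)

H_0 = Z,  H_1 = Z^2,  H_2 = Z.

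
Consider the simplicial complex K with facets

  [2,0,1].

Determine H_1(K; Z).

H_1 = 0.

Fix the vertex order 0 < 1 < 2 and write every simplex with vertices in increasing order. Then dim K = 2 and the simplices of K are:

  0-simplices (3): [0], [1], [2]
  1-simplices (3): [0,1], [0,2], [1,2]
  2-simplices (1): [0,1,2]

so the chain groups are C_0 ≅ Z^3, C_1 ≅ Z^3, C_2 ≅ Z^1.

Boundary ∂_1: C_1 → C_0 sends each edge [p,q] (with p < q) to q − p. For instance
  ∂[1,2] = [2] − [1].
This gives a 3×3 integer matrix of rank 2; reducing to Smith normal form yields diagonal entries (1,1).

Boundary ∂_2: C_2 → C_1 maps a triangle to the signed sum of its edges. For instance
  ∂[0,1,2] = [1,2] − [0,2] + [0,1].
The 3×1 boundary matrix has rank 1 and Smith normal form diag(1).

Reading off H_k = ker ∂_k / im ∂_{k+1}:

  H_1: rank ker ∂_1 − rank ∂_2 = (3 − 2) − 1 = 0, and the invariant factors of ∂_2 are all 1, so H_1 ≅ 0.

(K is a triangulation of the 2-simplex.)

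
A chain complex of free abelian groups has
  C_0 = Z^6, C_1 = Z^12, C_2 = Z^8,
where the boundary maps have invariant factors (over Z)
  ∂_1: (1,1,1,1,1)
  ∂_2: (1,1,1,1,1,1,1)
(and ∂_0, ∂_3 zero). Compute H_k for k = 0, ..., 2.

H_0: b_0 = 6 − 0 − 5 = 1; torsion from ∂_1 factors > 1: none. So H_0 = Z.
H_1: b_1 = 12 − 5 − 7 = 0; torsion from ∂_2 factors > 1: none. So H_1 = 0.
H_2: b_2 = 8 − 7 − 0 = 1; torsion from ∂_3 factors > 1: none. So H_2 = Z.

H_0 = Z,  H_1 = 0,  H_2 = Z.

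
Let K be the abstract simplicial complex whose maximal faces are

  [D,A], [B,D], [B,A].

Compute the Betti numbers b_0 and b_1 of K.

We work with the vertex ordering A < B < D. The simplices of K, each written with vertices in increasing order, are:

  0-simplices (3): A, B, D
  1-simplices (3): AB, AD, BD

Hence C_0 ≅ Z^3, C_1 ≅ Z^3.

Boundary ∂_1: C_1 → C_0 sends each edge [p,q] (with p < q) to q − p.
The 3×3 boundary matrix has rank 2 and Smith normal form diag(1,1).

Reading off H_k = ker ∂_k / im ∂_{k+1}:

  H_0: rank C_0 − rank ∂_1 = 3 − 2 = 1, and the invariant factors of ∂_1 are all 1, so H_0 = Z.
  H_1: rank ker ∂_1 − rank ∂_2 = (3 − 2) − 0 = 1, and there is no ∂_2, so H_1 = Z.

Hence the Betti numbers are b_0 = 1, b_1 = 1.

b_0 = 1, b_1 = 1.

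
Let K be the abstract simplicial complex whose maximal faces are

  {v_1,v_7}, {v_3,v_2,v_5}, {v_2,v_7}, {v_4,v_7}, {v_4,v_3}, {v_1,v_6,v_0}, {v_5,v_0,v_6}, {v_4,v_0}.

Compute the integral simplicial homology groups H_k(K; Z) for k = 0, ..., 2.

We work with the vertex ordering v_0 < v_1 < v_2 < v_3 < v_4 < v_5 < v_6 < v_7. The simplices of K, each written with vertices in increasing order, are:

  0-simplices (8): [v_0], [v_1], [v_2], [v_3], [v_4], [v_5], [v_6], [v_7]
  1-simplices (13): [v_0,v_1], [v_0,v_4], [v_0,v_5], [v_0,v_6], [v_1,v_6], [v_1,v_7], [v_2,v_3], [v_2,v_5], [v_2,v_7], [v_3,v_4], [v_3,v_5], [v_4,v_7], [v_5,v_6]
  2-simplices (3): [v_0,v_1,v_6], [v_0,v_5,v_6], [v_2,v_3,v_5]

so the chain groups are C_0 ≅ Z^8, C_1 ≅ Z^13, C_2 ≅ Z^3.

The boundary map ∂_1: C_1 → C_0 maps an edge to its endpoints' difference, ∂[p,q] = q − p. For instance
  ∂[v_2,v_7] = [v_7] − [v_2].
As a 8×13 matrix over Z this has rank 7, with invariant factors (1,1,1,1,1,1,1).

The boundary map ∂_2: C_2 → C_1 maps a triangle to the signed sum of its edges. For instance
  ∂[v_0,v_1,v_6] = [v_1,v_6] − [v_0,v_6] + [v_0,v_1],
  ∂[v_2,v_3,v_5] = [v_3,v_5] − [v_2,v_5] + [v_2,v_3].
As a 13×3 matrix over Z this has rank 3, with invariant factors (1,1,1).

From H_k ≅ ker(∂_k) / im(∂_{k+1}) we obtain:

  H_0: rank C_0 − rank ∂_1 = 8 − 7 = 1, and the invariant factors of ∂_1 are all 1, so H_0 = Z.
  H_1: rank ker ∂_1 − rank ∂_2 = (13 − 7) − 3 = 3, and the invariant factors of ∂_2 are all 1, so H_1 = Z^3.
  H_2: rank ker ∂_2 − rank ∂_3 = (3 − 3) − 0 = 0, and there is no ∂_3, so H_2 = 0.

H_0 ≅ Z,  H_1 ≅ Z^3,  H_2 = 0.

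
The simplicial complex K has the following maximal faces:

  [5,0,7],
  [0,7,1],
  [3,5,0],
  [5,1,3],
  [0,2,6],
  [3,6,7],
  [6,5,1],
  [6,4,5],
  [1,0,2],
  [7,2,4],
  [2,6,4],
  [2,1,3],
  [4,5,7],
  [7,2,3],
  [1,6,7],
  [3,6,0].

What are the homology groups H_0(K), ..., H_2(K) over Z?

H_0 ≅ Z,  H_1 ≅ Z^2,  H_2 ≅ Z.

K has 8 vertices, 24 edges, 16 triangles.
rank ∂_0 = 0, rank ∂_1 = 7 ⇒ b_0 = 8 − 0 − 7 = 1; all invariant factors of ∂_1 are 1 so no torsion. So H_0 ≅ Z.
rank ∂_1 = 7, rank ∂_2 = 15 ⇒ b_1 = 24 − 7 − 15 = 2; all invariant factors of ∂_2 are 1 so no torsion. So H_1 ≅ Z^2.
rank ∂_2 = 15, rank ∂_3 = 0 ⇒ b_2 = 16 − 15 − 0 = 1. So H_2 ≅ Z.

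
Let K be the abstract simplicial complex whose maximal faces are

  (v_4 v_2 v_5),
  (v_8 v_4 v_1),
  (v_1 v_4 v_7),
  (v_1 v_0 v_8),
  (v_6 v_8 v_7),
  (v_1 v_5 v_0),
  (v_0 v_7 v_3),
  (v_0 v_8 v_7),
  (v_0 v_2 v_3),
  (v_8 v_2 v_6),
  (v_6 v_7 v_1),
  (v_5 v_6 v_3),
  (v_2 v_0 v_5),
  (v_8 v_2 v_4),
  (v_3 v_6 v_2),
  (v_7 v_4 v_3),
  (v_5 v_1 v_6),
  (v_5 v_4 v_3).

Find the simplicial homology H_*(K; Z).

H_0 ≅ Z,  H_1 ≅ Z ⊕ Z/2,  H_2 = 0.

Order the vertices as v_0 < v_1 < v_2 < v_3 < v_4 < v_5 < v_6 < v_7 < v_8. Listing each simplex with vertices in this order, K has dimension 2 with simplices:

  0-simplices (9): [v_0], [v_1], [v_2], [v_3], [v_4], [v_5], [v_6], [v_7], [v_8]
  1-simplices (27): (27 of them)
  2-simplices (18): (18 of them)

Hence C_0 ≅ Z^9, C_1 ≅ Z^27, C_2 ≅ Z^18.

Boundary ∂_1: C_1 → C_0 sends each edge [p,q] (with p < q) to q − p. For instance
  ∂[v_6,v_8] = [v_8] − [v_6].
This gives a 9×27 integer matrix of rank 8; reducing to Smith normal form yields diagonal entries (1,1,1,1,1,1,1,1).

The boundary map ∂_2: C_2 → C_1 acts by ∂[p,q,r] = [q,r] − [p,r] + [p,q]. For instance
  ∂[v_3,v_4,v_7] = [v_4,v_7] − [v_3,v_7] + [v_3,v_4],
  ∂[v_6,v_7,v_8] = [v_7,v_8] − [v_6,v_8] + [v_6,v_7].
This gives a 27×18 integer matrix of rank 18; reducing to Smith normal form yields diagonal entries (1,1,1,1,1,1,1,1,1,1,1,1,1,1,1,1,1,2).

Reading off H_k = ker ∂_k / im ∂_{k+1}:

  H_0: rank C_0 − rank ∂_1 = 9 − 8 = 1, and the invariant factors of ∂_1 are all 1, so H_0 ≅ Z.
  H_1: rank ker ∂_1 − rank ∂_2 = (27 − 8) − 18 = 1, and ∂_2 has invariant factor 2 > 1, so H_1 ≅ Z ⊕ Z/2.
  H_2: rank ker ∂_2 − rank ∂_3 = (18 − 18) − 0 = 0, and there is no ∂_3, so H_2 ≅ 0.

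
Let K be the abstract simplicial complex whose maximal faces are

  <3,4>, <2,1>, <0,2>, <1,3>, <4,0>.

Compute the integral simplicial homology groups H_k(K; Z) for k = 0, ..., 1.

H_0 ≅ Z,  H_1 ≅ Z.

We work with the vertex ordering 0 < 1 < 2 < 3 < 4. The simplices of K, each written with vertices in increasing order, are:

  0-simplices (5): [0], [1], [2], [3], [4]
  1-simplices (5): [0,2], [0,4], [1,2], [1,3], [3,4]

giving chain groups C_0 ≅ Z^5, C_1 ≅ Z^5.

∂_1: C_1 → C_0 sends each edge [p,q] (with p < q) to q − p.
The 5×5 boundary matrix has rank 4 and Smith normal form diag(1,1,1,1).

Now H_k = ker ∂_k / im ∂_{k+1}, so:

  H_0: rank C_0 − rank ∂_1 = 5 − 4 = 1, and the invariant factors of ∂_1 are all 1, so H_0 = Z.
  H_1: rank ker ∂_1 − rank ∂_2 = (5 − 4) − 0 = 1, and there is no ∂_2, so H_1 = Z.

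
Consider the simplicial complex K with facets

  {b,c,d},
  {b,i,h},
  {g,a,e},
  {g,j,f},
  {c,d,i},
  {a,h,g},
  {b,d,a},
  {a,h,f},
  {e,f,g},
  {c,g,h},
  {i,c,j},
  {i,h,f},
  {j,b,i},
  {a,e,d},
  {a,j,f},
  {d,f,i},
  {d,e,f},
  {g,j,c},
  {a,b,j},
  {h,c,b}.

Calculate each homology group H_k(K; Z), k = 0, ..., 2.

K has 10 vertices, 30 edges, 20 triangles.
rank ∂_0 = 0, rank ∂_1 = 9 ⇒ b_0 = 10 − 0 − 9 = 1; all invariant factors of ∂_1 are 1 so no torsion. So H_0 = Z.
rank ∂_1 = 9, rank ∂_2 = 20 ⇒ b_1 = 30 − 9 − 20 = 1; ∂_2 has invariant factor(s) [2] giving torsion. So H_1 = Z ⊕ Z/2Z.
rank ∂_2 = 20, rank ∂_3 = 0 ⇒ b_2 = 20 − 20 − 0 = 0. So H_2 = 0.

H_0 ≅ Z,  H_1 ≅ Z ⊕ Z/2Z,  H_2 = 0.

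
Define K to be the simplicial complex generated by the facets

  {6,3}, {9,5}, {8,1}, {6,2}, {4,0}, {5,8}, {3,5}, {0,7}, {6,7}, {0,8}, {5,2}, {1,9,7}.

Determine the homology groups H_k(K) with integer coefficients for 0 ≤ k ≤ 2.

Take the total order 0 < 1 < 2 < 3 < 4 < 5 < 6 < 7 < 8 < 9 on the vertex set. Then K (dimension 2) consists of the simplices:

  0-simplices (10): [0], [1], [2], [3], [4], [5], [6], [7], [8], [9]
  1-simplices (14): [0,4], [0,7], [0,8], [1,7], [1,8], [1,9], [2,5], [2,6], [3,5], [3,6], [5,8], [5,9], [6,7], [7,9]
  2-simplices (1): [1,7,9]

so the chain groups are C_0 ≅ Z^10, C_1 ≅ Z^14, C_2 ≅ Z^1.

∂_1: C_1 → C_0 is given by ∂[p,q] = [q] − [p].
The 10×14 boundary matrix has rank 9 and Smith normal form diag(1,1,1,1,1,1,1,1,1).

The boundary map ∂_2: C_2 → C_1 sends each 2-simplex [p,q,r] to [q,r] − [p,r] + [p,q]. For instance
  ∂[1,7,9] = [7,9] − [1,9] + [1,7].
The 14×1 boundary matrix has rank 1 and Smith normal form diag(1).

From H_k ≅ ker(∂_k) / im(∂_{k+1}) we obtain:

  H_0: rank C_0 − rank ∂_1 = 10 − 9 = 1, and the invariant factors of ∂_1 are all 1, so H_0 = Z.
  H_1: rank ker ∂_1 − rank ∂_2 = (14 − 9) − 1 = 4, and the invariant factors of ∂_2 are all 1, so H_1 = Z^4.
  H_2: rank ker ∂_2 − rank ∂_3 = (1 − 1) − 0 = 0, and there is no ∂_3, so H_2 = 0.

As a check, the Euler characteristic is 10 − 14 + 1 = -3, which agrees with 1 − 4 + 0 = -3.

H_0 = Z,  H_1 = Z^4,  H_2 = 0.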